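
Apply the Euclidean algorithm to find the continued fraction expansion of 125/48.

[2; 1, 1, 1, 1, 9]

Run the Euclidean algorithm on 125 and 48; the successive quotients are the partial quotients a_0, a_1, ... (each step inverts the fractional part left over by the previous one):
  125 = 2*48 + 29, so a_0 = 2.
  48 = 1*29 + 19, so a_1 = 1.
  29 = 1*19 + 10, so a_2 = 1.
  19 = 1*10 + 9, so a_3 = 1.
  10 = 1*9 + 1, so a_4 = 1.
  9 = 9*1 + 0, so a_5 = 9.
The remainder reaches 0 after 6 divisions, so the expansion has 6 partial quotients, read off in order.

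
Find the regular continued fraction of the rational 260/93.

Run the Euclidean algorithm on 260 and 93; the successive quotients are the partial quotients a_0, a_1, ... (each step inverts the fractional part left over by the previous one):
  260 = 2*93 + 74, so a_0 = 2.
  93 = 1*74 + 19, so a_1 = 1.
  74 = 3*19 + 17, so a_2 = 3.
  19 = 1*17 + 2, so a_3 = 1.
  17 = 8*2 + 1, so a_4 = 8.
  2 = 2*1 + 0, so a_5 = 2.
The remainder reaches 0 after 6 divisions, so the expansion has 6 partial quotients, read off in order.

[2; 1, 3, 1, 8, 2]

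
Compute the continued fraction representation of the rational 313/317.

[0; 1, 78, 4]

Run the Euclidean algorithm on 313 and 317; the successive quotients are the partial quotients a_0, a_1, ... (each step inverts the fractional part left over by the previous one):
  313 = 0*317 + 313, so a_0 = 0.
  317 = 1*313 + 4, so a_1 = 1.
  313 = 78*4 + 1, so a_2 = 78.
  4 = 4*1 + 0, so a_3 = 4.
The remainder reaches 0 after 4 divisions, so the expansion has 4 partial quotients, read off in order.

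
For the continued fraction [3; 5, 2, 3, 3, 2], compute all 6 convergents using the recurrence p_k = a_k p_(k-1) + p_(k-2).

Using the convergent recurrence p_i = a_i*p_{i-1} + p_{i-2}, q_i = a_i*q_{i-1} + q_{i-2} with p_{-2}=0, p_{-1}=1, q_{-2}=1, q_{-1}=0:
  i=0: a_0=3, p_0 = 3*1 + 0 = 3, q_0 = 3*0 + 1 = 1.
  i=1: a_1=5, p_1 = 5*3 + 1 = 16, q_1 = 5*1 + 0 = 5.
  i=2: a_2=2, p_2 = 2*16 + 3 = 35, q_2 = 2*5 + 1 = 11.
  i=3: a_3=3, p_3 = 3*35 + 16 = 121, q_3 = 3*11 + 5 = 38.
  i=4: a_4=3, p_4 = 3*121 + 35 = 398, q_4 = 3*38 + 11 = 125.
  i=5: a_5=2, p_5 = 2*398 + 121 = 917, q_5 = 2*125 + 38 = 288.

3/1, 16/5, 35/11, 121/38, 398/125, 917/288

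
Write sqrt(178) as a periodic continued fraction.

Write x_i = (sqrt(178) + m_i)/d_i with (m_0, d_0) = (0, 1). a_0 = floor(sqrt(178)) = 13, since 13^2 = 169 <= 178 < 196 = 14^2.
Iterate m_{i+1} = d_i*a_i - m_i, d_{i+1} = (178 - m_{i+1}^2)/d_i, a_{i+1} = floor((a_0 + m_{i+1})/d_{i+1}):
  m_1 = 1*13 - 0 = 13, d_1 = (178 - 13^2)/1 = 9/1 = 9, a_1 = floor((13 + 13)/9) = 2.
  m_2 = 9*2 - 13 = 5, d_2 = (178 - 5^2)/9 = 153/9 = 17, a_2 = floor((13 + 5)/17) = 1.
  m_3 = 17*1 - 5 = 12, d_3 = (178 - 12^2)/17 = 34/17 = 2, a_3 = floor((13 + 12)/2) = 12.
  m_4 = 2*12 - 12 = 12, d_4 = (178 - 12^2)/2 = 34/2 = 17, a_4 = floor((13 + 12)/17) = 1.
  m_5 = 17*1 - 12 = 5, d_5 = (178 - 5^2)/17 = 153/17 = 9, a_5 = floor((13 + 5)/9) = 2.
  m_6 = 9*2 - 5 = 13, d_6 = (178 - 13^2)/9 = 9/9 = 1, a_6 = floor((13 + 13)/1) = 26.
  m_7 = 1*26 - 13 = 13, d_7 = (178 - 13^2)/1 = 9/1 = 9: (m_7, d_7) = (m_1, d_1) = (13, 9), so from here the quotients repeat a_1, ..., a_6; the period length is 6.
Hence the expansion of sqrt(178) is a_0 = 13 followed by the repeating block 2, 1, 12, 1, 2, 26 (period 6).

[13; (2, 1, 12, 1, 2, 26)]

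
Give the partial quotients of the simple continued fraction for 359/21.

Run the Euclidean algorithm on 359 and 21; the successive quotients are the partial quotients a_0, a_1, ... (each step inverts the fractional part left over by the previous one):
  359 = 17*21 + 2, so a_0 = 17.
  21 = 10*2 + 1, so a_1 = 10.
  2 = 2*1 + 0, so a_2 = 2.
The remainder reaches 0 after 3 divisions, so the expansion has 3 partial quotients, read off in order.

[17; 10, 2]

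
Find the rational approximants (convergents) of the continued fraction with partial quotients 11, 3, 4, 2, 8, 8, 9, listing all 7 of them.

11/1, 34/3, 147/13, 328/29, 2771/245, 22496/1989, 205235/18146

Using the convergent recurrence p_i = a_i*p_{i-1} + p_{i-2}, q_i = a_i*q_{i-1} + q_{i-2} with p_{-2}=0, p_{-1}=1, q_{-2}=1, q_{-1}=0:
  i=0: a_0=11, p_0 = 11*1 + 0 = 11, q_0 = 11*0 + 1 = 1.
  i=1: a_1=3, p_1 = 3*11 + 1 = 34, q_1 = 3*1 + 0 = 3.
  i=2: a_2=4, p_2 = 4*34 + 11 = 147, q_2 = 4*3 + 1 = 13.
  i=3: a_3=2, p_3 = 2*147 + 34 = 328, q_3 = 2*13 + 3 = 29.
  i=4: a_4=8, p_4 = 8*328 + 147 = 2771, q_4 = 8*29 + 13 = 245.
  i=5: a_5=8, p_5 = 8*2771 + 328 = 22496, q_5 = 8*245 + 29 = 1989.
  i=6: a_6=9, p_6 = 9*22496 + 2771 = 205235, q_6 = 9*1989 + 245 = 18146.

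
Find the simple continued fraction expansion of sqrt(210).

[14; (2, 28)]

Write x_i = (sqrt(210) + m_i)/d_i with (m_0, d_0) = (0, 1). a_0 = floor(sqrt(210)) = 14, since 14^2 = 196 <= 210 < 225 = 15^2.
Iterate m_{i+1} = d_i*a_i - m_i, d_{i+1} = (210 - m_{i+1}^2)/d_i, a_{i+1} = floor((a_0 + m_{i+1})/d_{i+1}):
  m_1 = 1*14 - 0 = 14, d_1 = (210 - 14^2)/1 = 14/1 = 14, a_1 = floor((14 + 14)/14) = 2.
  m_2 = 14*2 - 14 = 14, d_2 = (210 - 14^2)/14 = 14/14 = 1, a_2 = floor((14 + 14)/1) = 28.
  m_3 = 1*28 - 14 = 14, d_3 = (210 - 14^2)/1 = 14/1 = 14: (m_3, d_3) = (m_1, d_1) = (14, 14), so from here the quotients repeat a_1, a_2; the period length is 2.
Hence the expansion of sqrt(210) is a_0 = 14 followed by the repeating block 2, 28 (period 2).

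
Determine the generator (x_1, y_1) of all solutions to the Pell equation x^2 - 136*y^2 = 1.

(x, y) = (35, 3)

First expand sqrt(136) as a continued fraction. With x_i = (sqrt(136) + m_i)/d_i and (m_0, d_0) = (0, 1): a_0 = floor(sqrt(136)) = 11, since 11^2 = 121 <= 136 < 144 = 12^2.
Iterate m_{i+1} = d_i*a_i - m_i, d_{i+1} = (136 - m_{i+1}^2)/d_i, a_{i+1} = floor((a_0 + m_{i+1})/d_{i+1}):
  m_1 = 1*11 - 0 = 11, d_1 = (136 - 11^2)/1 = 15/1 = 15, a_1 = floor((11 + 11)/15) = 1.
  m_2 = 15*1 - 11 = 4, d_2 = (136 - 4^2)/15 = 120/15 = 8, a_2 = floor((11 + 4)/8) = 1.
  m_3 = 8*1 - 4 = 4, d_3 = (136 - 4^2)/8 = 120/8 = 15, a_3 = floor((11 + 4)/15) = 1.
  m_4 = 15*1 - 4 = 11, d_4 = (136 - 11^2)/15 = 15/15 = 1, a_4 = floor((11 + 11)/1) = 22.
  m_5 = 1*22 - 11 = 11, d_5 = (136 - 11^2)/1 = 15/1 = 15: (m_5, d_5) = (m_1, d_1) = (11, 15), so from here the quotients repeat a_1, ..., a_4; the period length is 4.
So sqrt(136) = [11; (1, 1, 1, 22)] with period length k = 4.
k is even, so the fundamental solution of x^2 - 136y^2 = 1 is (p_{k-1}, q_{k-1}) = (p_3, q_3); compute convergents through index 3.
Convergents (p_i = a_i*p_{i-1} + p_{i-2}, q_i = a_i*q_{i-1} + q_{i-2} with p_{-2}=0, p_{-1}=1, q_{-2}=1, q_{-1}=0):
  i=0: a_0=11, p_0 = 11*1 + 0 = 11, q_0 = 11*0 + 1 = 1.
  i=1: a_1=1, p_1 = 1*11 + 1 = 12, q_1 = 1*1 + 0 = 1.
  i=2: a_2=1, p_2 = 1*12 + 11 = 23, q_2 = 1*1 + 1 = 2.
  i=3: a_3=1, p_3 = 1*23 + 12 = 35, q_3 = 1*2 + 1 = 3.
Check: 35^2 - 136*3^2 = 1225 - 1224 = 1, so (x, y) = (35, 3) solves the equation, and by the theorem it is the least positive solution.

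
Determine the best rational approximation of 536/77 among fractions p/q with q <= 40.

Expand x = 536/77 as a continued fraction with the Euclidean algorithm:
  536 = 6*77 + 74, so a_0 = 6.
  77 = 1*74 + 3, so a_1 = 1.
  74 = 24*3 + 2, so a_2 = 24.
  3 = 1*2 + 1, so a_3 = 1.
  2 = 2*1 + 0, so a_4 = 2.
so x = [6; 1, 24, 1, 2].
Convergents (p_i = a_i*p_{i-1} + p_{i-2}, q_i = a_i*q_{i-1} + q_{i-2} with p_{-2}=0, p_{-1}=1, q_{-2}=1, q_{-1}=0), until the denominator exceeds 40:
  i=0: a_0=6, p_0 = 6*1 + 0 = 6, q_0 = 6*0 + 1 = 1.
  i=1: a_1=1, p_1 = 1*6 + 1 = 7, q_1 = 1*1 + 0 = 1.
  i=2: a_2=24, p_2 = 24*7 + 6 = 174, q_2 = 24*1 + 1 = 25.
  i=3: a_3=1, p_3 = 1*174 + 7 = 181, q_3 = 1*25 + 1 = 26.
  i=4: a_4=2, p_4 = 2*181 + 174 = 536, q_4 = 2*26 + 25 = 77.
q_4 = 77 > 40, so the last convergent with denominator <= 40 is p_3/q_3 = 181/26.
The closest fraction with denominator <= 40 is either p_3/q_3 or the intermediate fraction (k*p_3 + p_2)/(k*q_3 + q_2) with the largest k >= 1 whose denominator stays <= 40; these approach x as k grows, and every other convergent or intermediate fraction in range is farther away.
Largest k: floor((40 - q_2)/q_3) = floor((40 - 25)/26) = 0.
Since k = 0, no intermediate fraction beyond p_3/q_3 has denominator <= 40, so the convergent 181/26 is the closest (its error is |536*26 - 181*77|/(77*26) = 1/2002).

181/26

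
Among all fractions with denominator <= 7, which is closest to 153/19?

8/1

Expand x = 153/19 as a continued fraction with the Euclidean algorithm:
  153 = 8*19 + 1, so a_0 = 8.
  19 = 19*1 + 0, so a_1 = 19.
so x = [8; 19].
Convergents (p_i = a_i*p_{i-1} + p_{i-2}, q_i = a_i*q_{i-1} + q_{i-2} with p_{-2}=0, p_{-1}=1, q_{-2}=1, q_{-1}=0), until the denominator exceeds 7:
  i=0: a_0=8, p_0 = 8*1 + 0 = 8, q_0 = 8*0 + 1 = 1.
  i=1: a_1=19, p_1 = 19*8 + 1 = 153, q_1 = 19*1 + 0 = 19.
q_1 = 19 > 7, so the last convergent with denominator <= 7 is p_0/q_0 = 8/1.
The closest fraction with denominator <= 7 is either p_0/q_0 or the intermediate fraction (k*p_0 + p_{-1})/(k*q_0 + q_{-1}) with the largest k >= 1 whose denominator stays <= 7; these approach x as k grows, and every other convergent or intermediate fraction in range is farther away.
Largest k: floor((7 - q_{-1})/q_0) = floor((7 - 0)/1) = 7 (using the seeds p_{-1} = 1, q_{-1} = 0).
That gives (7*8 + 1)/(7*1 + 0) = 57/7.
Compare the errors: |x - 8/1| = |153*1 - 8*19|/(19*1) = 1/19, and |x - 57/7| = |153*7 - 57*19|/(19*7) = 12/133.
Cross-multiplying, 1*133 = 133 < 228 = 12*19, so 1/19 is smaller: the convergent 8/1 is closer to x than 57/7.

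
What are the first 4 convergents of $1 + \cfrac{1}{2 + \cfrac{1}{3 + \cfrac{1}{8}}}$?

Using the convergent recurrence p_i = a_i*p_{i-1} + p_{i-2}, q_i = a_i*q_{i-1} + q_{i-2} with p_{-2}=0, p_{-1}=1, q_{-2}=1, q_{-1}=0:
  i=0: a_0=1, p_0 = 1*1 + 0 = 1, q_0 = 1*0 + 1 = 1.
  i=1: a_1=2, p_1 = 2*1 + 1 = 3, q_1 = 2*1 + 0 = 2.
  i=2: a_2=3, p_2 = 3*3 + 1 = 10, q_2 = 3*2 + 1 = 7.
  i=3: a_3=8, p_3 = 8*10 + 3 = 83, q_3 = 8*7 + 2 = 58.

1/1, 3/2, 10/7, 83/58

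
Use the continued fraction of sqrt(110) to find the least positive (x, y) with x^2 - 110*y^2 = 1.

First expand sqrt(110) as a continued fraction. With x_i = (sqrt(110) + m_i)/d_i and (m_0, d_0) = (0, 1): a_0 = floor(sqrt(110)) = 10, since 10^2 = 100 <= 110 < 121 = 11^2.
Iterate m_{i+1} = d_i*a_i - m_i, d_{i+1} = (110 - m_{i+1}^2)/d_i, a_{i+1} = floor((a_0 + m_{i+1})/d_{i+1}):
  m_1 = 1*10 - 0 = 10, d_1 = (110 - 10^2)/1 = 10/1 = 10, a_1 = floor((10 + 10)/10) = 2.
  m_2 = 10*2 - 10 = 10, d_2 = (110 - 10^2)/10 = 10/10 = 1, a_2 = floor((10 + 10)/1) = 20.
  m_3 = 1*20 - 10 = 10, d_3 = (110 - 10^2)/1 = 10/1 = 10: (m_3, d_3) = (m_1, d_1) = (10, 10), so from here the quotients repeat a_1, a_2; the period length is 2.
So sqrt(110) = [10; (2, 20)] with period length k = 2.
k is even, so the fundamental solution of x^2 - 110y^2 = 1 is (p_{k-1}, q_{k-1}) = (p_1, q_1); compute convergents through index 1.
Convergents (p_i = a_i*p_{i-1} + p_{i-2}, q_i = a_i*q_{i-1} + q_{i-2} with p_{-2}=0, p_{-1}=1, q_{-2}=1, q_{-1}=0):
  i=0: a_0=10, p_0 = 10*1 + 0 = 10, q_0 = 10*0 + 1 = 1.
  i=1: a_1=2, p_1 = 2*10 + 1 = 21, q_1 = 2*1 + 0 = 2.
Check: 21^2 - 110*2^2 = 441 - 440 = 1, so (x, y) = (21, 2) solves the equation, and by the theorem it is the least positive solution.

(x, y) = (21, 2)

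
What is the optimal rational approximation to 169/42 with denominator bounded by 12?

Expand x = 169/42 as a continued fraction with the Euclidean algorithm:
  169 = 4*42 + 1, so a_0 = 4.
  42 = 42*1 + 0, so a_1 = 42.
so x = [4; 42].
Convergents (p_i = a_i*p_{i-1} + p_{i-2}, q_i = a_i*q_{i-1} + q_{i-2} with p_{-2}=0, p_{-1}=1, q_{-2}=1, q_{-1}=0), until the denominator exceeds 12:
  i=0: a_0=4, p_0 = 4*1 + 0 = 4, q_0 = 4*0 + 1 = 1.
  i=1: a_1=42, p_1 = 42*4 + 1 = 169, q_1 = 42*1 + 0 = 42.
q_1 = 42 > 12, so the last convergent with denominator <= 12 is p_0/q_0 = 4/1.
The closest fraction with denominator <= 12 is either p_0/q_0 or the intermediate fraction (k*p_0 + p_{-1})/(k*q_0 + q_{-1}) with the largest k >= 1 whose denominator stays <= 12; these approach x as k grows, and every other convergent or intermediate fraction in range is farther away.
Largest k: floor((12 - q_{-1})/q_0) = floor((12 - 0)/1) = 12 (using the seeds p_{-1} = 1, q_{-1} = 0).
That gives (12*4 + 1)/(12*1 + 0) = 49/12.
Compare the errors: |x - 4/1| = |169*1 - 4*42|/(42*1) = 1/42, and |x - 49/12| = |169*12 - 49*42|/(42*12) = 30/504.
Cross-multiplying, 1*504 = 504 < 1260 = 30*42, so 1/42 is smaller: the convergent 4/1 is closer to x than 49/12.

4/1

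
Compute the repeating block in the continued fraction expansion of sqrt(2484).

Write x_i = (sqrt(2484) + m_i)/d_i with (m_0, d_0) = (0, 1). a_0 = floor(sqrt(2484)) = 49, since 49^2 = 2401 <= 2484 < 2500 = 50^2.
Iterate m_{i+1} = d_i*a_i - m_i, d_{i+1} = (2484 - m_{i+1}^2)/d_i, a_{i+1} = floor((a_0 + m_{i+1})/d_{i+1}):
  m_1 = 1*49 - 0 = 49, d_1 = (2484 - 49^2)/1 = 83/1 = 83, a_1 = floor((49 + 49)/83) = 1.
  m_2 = 83*1 - 49 = 34, d_2 = (2484 - 34^2)/83 = 1328/83 = 16, a_2 = floor((49 + 34)/16) = 5.
  m_3 = 16*5 - 34 = 46, d_3 = (2484 - 46^2)/16 = 368/16 = 23, a_3 = floor((49 + 46)/23) = 4.
  m_4 = 23*4 - 46 = 46, d_4 = (2484 - 46^2)/23 = 368/23 = 16, a_4 = floor((49 + 46)/16) = 5.
  m_5 = 16*5 - 46 = 34, d_5 = (2484 - 34^2)/16 = 1328/16 = 83, a_5 = floor((49 + 34)/83) = 1.
  m_6 = 83*1 - 34 = 49, d_6 = (2484 - 49^2)/83 = 83/83 = 1, a_6 = floor((49 + 49)/1) = 98.
  m_7 = 1*98 - 49 = 49, d_7 = (2484 - 49^2)/1 = 83/1 = 83: (m_7, d_7) = (m_1, d_1) = (49, 83), so from here the quotients repeat a_1, ..., a_6; the period length is 6.
Hence the expansion of sqrt(2484) is a_0 = 49 followed by the repeating block 1, 5, 4, 5, 1, 98 (period 6).

[49; (1, 5, 4, 5, 1, 98)]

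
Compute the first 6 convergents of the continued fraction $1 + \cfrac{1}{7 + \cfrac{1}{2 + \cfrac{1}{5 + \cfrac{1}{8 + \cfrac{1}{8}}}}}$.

1/1, 8/7, 17/15, 93/82, 761/671, 6181/5450

Using the convergent recurrence p_i = a_i*p_{i-1} + p_{i-2}, q_i = a_i*q_{i-1} + q_{i-2} with p_{-2}=0, p_{-1}=1, q_{-2}=1, q_{-1}=0:
  i=0: a_0=1, p_0 = 1*1 + 0 = 1, q_0 = 1*0 + 1 = 1.
  i=1: a_1=7, p_1 = 7*1 + 1 = 8, q_1 = 7*1 + 0 = 7.
  i=2: a_2=2, p_2 = 2*8 + 1 = 17, q_2 = 2*7 + 1 = 15.
  i=3: a_3=5, p_3 = 5*17 + 8 = 93, q_3 = 5*15 + 7 = 82.
  i=4: a_4=8, p_4 = 8*93 + 17 = 761, q_4 = 8*82 + 15 = 671.
  i=5: a_5=8, p_5 = 8*761 + 93 = 6181, q_5 = 8*671 + 82 = 5450.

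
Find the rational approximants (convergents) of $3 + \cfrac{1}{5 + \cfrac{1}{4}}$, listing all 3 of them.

Using the convergent recurrence p_i = a_i*p_{i-1} + p_{i-2}, q_i = a_i*q_{i-1} + q_{i-2} with p_{-2}=0, p_{-1}=1, q_{-2}=1, q_{-1}=0:
  i=0: a_0=3, p_0 = 3*1 + 0 = 3, q_0 = 3*0 + 1 = 1.
  i=1: a_1=5, p_1 = 5*3 + 1 = 16, q_1 = 5*1 + 0 = 5.
  i=2: a_2=4, p_2 = 4*16 + 3 = 67, q_2 = 4*5 + 1 = 21.

3/1, 16/5, 67/21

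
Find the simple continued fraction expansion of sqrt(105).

[10; (4, 20)]

Write x_i = (sqrt(105) + m_i)/d_i with (m_0, d_0) = (0, 1). a_0 = floor(sqrt(105)) = 10, since 10^2 = 100 <= 105 < 121 = 11^2.
Iterate m_{i+1} = d_i*a_i - m_i, d_{i+1} = (105 - m_{i+1}^2)/d_i, a_{i+1} = floor((a_0 + m_{i+1})/d_{i+1}):
  m_1 = 1*10 - 0 = 10, d_1 = (105 - 10^2)/1 = 5/1 = 5, a_1 = floor((10 + 10)/5) = 4.
  m_2 = 5*4 - 10 = 10, d_2 = (105 - 10^2)/5 = 5/5 = 1, a_2 = floor((10 + 10)/1) = 20.
  m_3 = 1*20 - 10 = 10, d_3 = (105 - 10^2)/1 = 5/1 = 5: (m_3, d_3) = (m_1, d_1) = (10, 5), so from here the quotients repeat a_1, a_2; the period length is 2.
Hence the expansion of sqrt(105) is a_0 = 10 followed by the repeating block 4, 20 (period 2).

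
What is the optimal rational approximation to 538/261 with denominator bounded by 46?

68/33

Expand x = 538/261 as a continued fraction with the Euclidean algorithm:
  538 = 2*261 + 16, so a_0 = 2.
  261 = 16*16 + 5, so a_1 = 16.
  16 = 3*5 + 1, so a_2 = 3.
  5 = 5*1 + 0, so a_3 = 5.
so x = [2; 16, 3, 5].
Convergents (p_i = a_i*p_{i-1} + p_{i-2}, q_i = a_i*q_{i-1} + q_{i-2} with p_{-2}=0, p_{-1}=1, q_{-2}=1, q_{-1}=0), until the denominator exceeds 46:
  i=0: a_0=2, p_0 = 2*1 + 0 = 2, q_0 = 2*0 + 1 = 1.
  i=1: a_1=16, p_1 = 16*2 + 1 = 33, q_1 = 16*1 + 0 = 16.
  i=2: a_2=3, p_2 = 3*33 + 2 = 101, q_2 = 3*16 + 1 = 49.
q_2 = 49 > 46, so the last convergent with denominator <= 46 is p_1/q_1 = 33/16.
The closest fraction with denominator <= 46 is either p_1/q_1 or the intermediate fraction (k*p_1 + p_0)/(k*q_1 + q_0) with the largest k >= 1 whose denominator stays <= 46; these approach x as k grows, and every other convergent or intermediate fraction in range is farther away.
Largest k: floor((46 - q_0)/q_1) = floor((46 - 1)/16) = 2.
That gives (2*33 + 2)/(2*16 + 1) = 68/33.
Compare the errors: |x - 33/16| = |538*16 - 33*261|/(261*16) = 5/4176, and |x - 68/33| = |538*33 - 68*261|/(261*33) = 6/8613.
Cross-multiplying, 6*4176 = 25056 < 43065 = 5*8613, so 6/8613 is smaller: the intermediate fraction 68/33 is closer to x than 33/16.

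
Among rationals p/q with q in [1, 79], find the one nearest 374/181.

31/15

Expand x = 374/181 as a continued fraction with the Euclidean algorithm:
  374 = 2*181 + 12, so a_0 = 2.
  181 = 15*12 + 1, so a_1 = 15.
  12 = 12*1 + 0, so a_2 = 12.
so x = [2; 15, 12].
Convergents (p_i = a_i*p_{i-1} + p_{i-2}, q_i = a_i*q_{i-1} + q_{i-2} with p_{-2}=0, p_{-1}=1, q_{-2}=1, q_{-1}=0), until the denominator exceeds 79:
  i=0: a_0=2, p_0 = 2*1 + 0 = 2, q_0 = 2*0 + 1 = 1.
  i=1: a_1=15, p_1 = 15*2 + 1 = 31, q_1 = 15*1 + 0 = 15.
  i=2: a_2=12, p_2 = 12*31 + 2 = 374, q_2 = 12*15 + 1 = 181.
q_2 = 181 > 79, so the last convergent with denominator <= 79 is p_1/q_1 = 31/15.
The closest fraction with denominator <= 79 is either p_1/q_1 or the intermediate fraction (k*p_1 + p_0)/(k*q_1 + q_0) with the largest k >= 1 whose denominator stays <= 79; these approach x as k grows, and every other convergent or intermediate fraction in range is farther away.
Largest k: floor((79 - q_0)/q_1) = floor((79 - 1)/15) = 5.
That gives (5*31 + 2)/(5*15 + 1) = 157/76.
Compare the errors: |x - 31/15| = |374*15 - 31*181|/(181*15) = 1/2715, and |x - 157/76| = |374*76 - 157*181|/(181*76) = 7/13756.
Cross-multiplying, 1*13756 = 13756 < 19005 = 7*2715, so 1/2715 is smaller: the convergent 31/15 is closer to x than 157/76.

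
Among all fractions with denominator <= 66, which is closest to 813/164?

233/47

Expand x = 813/164 as a continued fraction with the Euclidean algorithm:
  813 = 4*164 + 157, so a_0 = 4.
  164 = 1*157 + 7, so a_1 = 1.
  157 = 22*7 + 3, so a_2 = 22.
  7 = 2*3 + 1, so a_3 = 2.
  3 = 3*1 + 0, so a_4 = 3.
so x = [4; 1, 22, 2, 3].
Convergents (p_i = a_i*p_{i-1} + p_{i-2}, q_i = a_i*q_{i-1} + q_{i-2} with p_{-2}=0, p_{-1}=1, q_{-2}=1, q_{-1}=0), until the denominator exceeds 66:
  i=0: a_0=4, p_0 = 4*1 + 0 = 4, q_0 = 4*0 + 1 = 1.
  i=1: a_1=1, p_1 = 1*4 + 1 = 5, q_1 = 1*1 + 0 = 1.
  i=2: a_2=22, p_2 = 22*5 + 4 = 114, q_2 = 22*1 + 1 = 23.
  i=3: a_3=2, p_3 = 2*114 + 5 = 233, q_3 = 2*23 + 1 = 47.
  i=4: a_4=3, p_4 = 3*233 + 114 = 813, q_4 = 3*47 + 23 = 164.
q_4 = 164 > 66, so the last convergent with denominator <= 66 is p_3/q_3 = 233/47.
The closest fraction with denominator <= 66 is either p_3/q_3 or the intermediate fraction (k*p_3 + p_2)/(k*q_3 + q_2) with the largest k >= 1 whose denominator stays <= 66; these approach x as k grows, and every other convergent or intermediate fraction in range is farther away.
Largest k: floor((66 - q_2)/q_3) = floor((66 - 23)/47) = 0.
Since k = 0, no intermediate fraction beyond p_3/q_3 has denominator <= 66, so the convergent 233/47 is the closest (its error is |813*47 - 233*164|/(164*47) = 1/7708).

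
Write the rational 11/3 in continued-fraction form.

[3; 1, 2]

Run the Euclidean algorithm on 11 and 3; the successive quotients are the partial quotients a_0, a_1, ... (each step inverts the fractional part left over by the previous one):
  11 = 3*3 + 2, so a_0 = 3.
  3 = 1*2 + 1, so a_1 = 1.
  2 = 2*1 + 0, so a_2 = 2.
The remainder reaches 0 after 3 divisions, so the expansion has 3 partial quotients, read off in order.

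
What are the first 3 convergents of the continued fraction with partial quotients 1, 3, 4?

Using the convergent recurrence p_i = a_i*p_{i-1} + p_{i-2}, q_i = a_i*q_{i-1} + q_{i-2} with p_{-2}=0, p_{-1}=1, q_{-2}=1, q_{-1}=0:
  i=0: a_0=1, p_0 = 1*1 + 0 = 1, q_0 = 1*0 + 1 = 1.
  i=1: a_1=3, p_1 = 3*1 + 1 = 4, q_1 = 3*1 + 0 = 3.
  i=2: a_2=4, p_2 = 4*4 + 1 = 17, q_2 = 4*3 + 1 = 13.

1/1, 4/3, 17/13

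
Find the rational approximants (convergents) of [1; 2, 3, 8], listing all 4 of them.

1/1, 3/2, 10/7, 83/58

Using the convergent recurrence p_i = a_i*p_{i-1} + p_{i-2}, q_i = a_i*q_{i-1} + q_{i-2} with p_{-2}=0, p_{-1}=1, q_{-2}=1, q_{-1}=0:
  i=0: a_0=1, p_0 = 1*1 + 0 = 1, q_0 = 1*0 + 1 = 1.
  i=1: a_1=2, p_1 = 2*1 + 1 = 3, q_1 = 2*1 + 0 = 2.
  i=2: a_2=3, p_2 = 3*3 + 1 = 10, q_2 = 3*2 + 1 = 7.
  i=3: a_3=8, p_3 = 8*10 + 3 = 83, q_3 = 8*7 + 2 = 58.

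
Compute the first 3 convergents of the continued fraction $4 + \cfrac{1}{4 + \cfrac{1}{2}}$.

4/1, 17/4, 38/9

Using the convergent recurrence p_i = a_i*p_{i-1} + p_{i-2}, q_i = a_i*q_{i-1} + q_{i-2} with p_{-2}=0, p_{-1}=1, q_{-2}=1, q_{-1}=0:
  i=0: a_0=4, p_0 = 4*1 + 0 = 4, q_0 = 4*0 + 1 = 1.
  i=1: a_1=4, p_1 = 4*4 + 1 = 17, q_1 = 4*1 + 0 = 4.
  i=2: a_2=2, p_2 = 2*17 + 4 = 38, q_2 = 2*4 + 1 = 9.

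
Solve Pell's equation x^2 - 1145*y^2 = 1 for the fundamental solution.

First expand sqrt(1145) as a continued fraction. With x_i = (sqrt(1145) + m_i)/d_i and (m_0, d_0) = (0, 1): a_0 = floor(sqrt(1145)) = 33, since 33^2 = 1089 <= 1145 < 1156 = 34^2.
Iterate m_{i+1} = d_i*a_i - m_i, d_{i+1} = (1145 - m_{i+1}^2)/d_i, a_{i+1} = floor((a_0 + m_{i+1})/d_{i+1}):
  m_1 = 1*33 - 0 = 33, d_1 = (1145 - 33^2)/1 = 56/1 = 56, a_1 = floor((33 + 33)/56) = 1.
  m_2 = 56*1 - 33 = 23, d_2 = (1145 - 23^2)/56 = 616/56 = 11, a_2 = floor((33 + 23)/11) = 5.
  m_3 = 11*5 - 23 = 32, d_3 = (1145 - 32^2)/11 = 121/11 = 11, a_3 = floor((33 + 32)/11) = 5.
  m_4 = 11*5 - 32 = 23, d_4 = (1145 - 23^2)/11 = 616/11 = 56, a_4 = floor((33 + 23)/56) = 1.
  m_5 = 56*1 - 23 = 33, d_5 = (1145 - 33^2)/56 = 56/56 = 1, a_5 = floor((33 + 33)/1) = 66.
  m_6 = 1*66 - 33 = 33, d_6 = (1145 - 33^2)/1 = 56/1 = 56: (m_6, d_6) = (m_1, d_1) = (33, 56), so from here the quotients repeat a_1, ..., a_5; the period length is 5.
So sqrt(1145) = [33; (1, 5, 5, 1, 66)] with period length k = 5.
k is odd, so (p_{k-1}, q_{k-1}) only solves x^2 - 1145y^2 = -1 and the fundamental solution of x^2 - 1145y^2 = 1 is (p_{2k-1}, q_{2k-1}) = (p_9, q_9); compute convergents through index 9, running through the period twice.
Convergents (p_i = a_i*p_{i-1} + p_{i-2}, q_i = a_i*q_{i-1} + q_{i-2} with p_{-2}=0, p_{-1}=1, q_{-2}=1, q_{-1}=0):
  i=0: a_0=33, p_0 = 33*1 + 0 = 33, q_0 = 33*0 + 1 = 1.
  i=1: a_1=1, p_1 = 1*33 + 1 = 34, q_1 = 1*1 + 0 = 1.
  i=2: a_2=5, p_2 = 5*34 + 33 = 203, q_2 = 5*1 + 1 = 6.
  i=3: a_3=5, p_3 = 5*203 + 34 = 1049, q_3 = 5*6 + 1 = 31.
  i=4: a_4=1, p_4 = 1*1049 + 203 = 1252, q_4 = 1*31 + 6 = 37.
  i=5: a_5=66, p_5 = 66*1252 + 1049 = 83681, q_5 = 66*37 + 31 = 2473.
  i=6: a_6=1, p_6 = 1*83681 + 1252 = 84933, q_6 = 1*2473 + 37 = 2510.
  i=7: a_7=5, p_7 = 5*84933 + 83681 = 508346, q_7 = 5*2510 + 2473 = 15023.
  i=8: a_8=5, p_8 = 5*508346 + 84933 = 2626663, q_8 = 5*15023 + 2510 = 77625.
  i=9: a_9=1, p_9 = 1*2626663 + 508346 = 3135009, q_9 = 1*77625 + 15023 = 92648.
Indeed p_4^2 - 1145*q_4^2 = 1567504 - 1567505 = -1, not +1.
Check: 3135009^2 - 1145*92648^2 = 9828281430081 - 9828281430080 = 1, so (x, y) = (3135009, 92648) solves the equation, and by the theorem it is the least positive solution.

(x, y) = (3135009, 92648)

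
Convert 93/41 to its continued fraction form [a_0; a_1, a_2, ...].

[2; 3, 1, 2, 1, 2]

Run the Euclidean algorithm on 93 and 41; the successive quotients are the partial quotients a_0, a_1, ... (each step inverts the fractional part left over by the previous one):
  93 = 2*41 + 11, so a_0 = 2.
  41 = 3*11 + 8, so a_1 = 3.
  11 = 1*8 + 3, so a_2 = 1.
  8 = 2*3 + 2, so a_3 = 2.
  3 = 1*2 + 1, so a_4 = 1.
  2 = 2*1 + 0, so a_5 = 2.
The remainder reaches 0 after 6 divisions, so the expansion has 6 partial quotients, read off in order.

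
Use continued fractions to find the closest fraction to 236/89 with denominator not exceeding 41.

61/23

Expand x = 236/89 as a continued fraction with the Euclidean algorithm:
  236 = 2*89 + 58, so a_0 = 2.
  89 = 1*58 + 31, so a_1 = 1.
  58 = 1*31 + 27, so a_2 = 1.
  31 = 1*27 + 4, so a_3 = 1.
  27 = 6*4 + 3, so a_4 = 6.
  4 = 1*3 + 1, so a_5 = 1.
  3 = 3*1 + 0, so a_6 = 3.
so x = [2; 1, 1, 1, 6, 1, 3].
Convergents (p_i = a_i*p_{i-1} + p_{i-2}, q_i = a_i*q_{i-1} + q_{i-2} with p_{-2}=0, p_{-1}=1, q_{-2}=1, q_{-1}=0), until the denominator exceeds 41:
  i=0: a_0=2, p_0 = 2*1 + 0 = 2, q_0 = 2*0 + 1 = 1.
  i=1: a_1=1, p_1 = 1*2 + 1 = 3, q_1 = 1*1 + 0 = 1.
  i=2: a_2=1, p_2 = 1*3 + 2 = 5, q_2 = 1*1 + 1 = 2.
  i=3: a_3=1, p_3 = 1*5 + 3 = 8, q_3 = 1*2 + 1 = 3.
  i=4: a_4=6, p_4 = 6*8 + 5 = 53, q_4 = 6*3 + 2 = 20.
  i=5: a_5=1, p_5 = 1*53 + 8 = 61, q_5 = 1*20 + 3 = 23.
  i=6: a_6=3, p_6 = 3*61 + 53 = 236, q_6 = 3*23 + 20 = 89.
q_6 = 89 > 41, so the last convergent with denominator <= 41 is p_5/q_5 = 61/23.
The closest fraction with denominator <= 41 is either p_5/q_5 or the intermediate fraction (k*p_5 + p_4)/(k*q_5 + q_4) with the largest k >= 1 whose denominator stays <= 41; these approach x as k grows, and every other convergent or intermediate fraction in range is farther away.
Largest k: floor((41 - q_4)/q_5) = floor((41 - 20)/23) = 0.
Since k = 0, no intermediate fraction beyond p_5/q_5 has denominator <= 41, so the convergent 61/23 is the closest (its error is |236*23 - 61*89|/(89*23) = 1/2047).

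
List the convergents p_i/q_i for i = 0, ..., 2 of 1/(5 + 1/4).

Using the convergent recurrence p_i = a_i*p_{i-1} + p_{i-2}, q_i = a_i*q_{i-1} + q_{i-2} with p_{-2}=0, p_{-1}=1, q_{-2}=1, q_{-1}=0:
  i=0: a_0=0, p_0 = 0*1 + 0 = 0, q_0 = 0*0 + 1 = 1.
  i=1: a_1=5, p_1 = 5*0 + 1 = 1, q_1 = 5*1 + 0 = 5.
  i=2: a_2=4, p_2 = 4*1 + 0 = 4, q_2 = 4*5 + 1 = 21.

0/1, 1/5, 4/21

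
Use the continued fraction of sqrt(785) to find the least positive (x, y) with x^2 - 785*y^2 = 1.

(x, y) = (1569, 56)

First expand sqrt(785) as a continued fraction. With x_i = (sqrt(785) + m_i)/d_i and (m_0, d_0) = (0, 1): a_0 = floor(sqrt(785)) = 28, since 28^2 = 784 <= 785 < 841 = 29^2.
Iterate m_{i+1} = d_i*a_i - m_i, d_{i+1} = (785 - m_{i+1}^2)/d_i, a_{i+1} = floor((a_0 + m_{i+1})/d_{i+1}):
  m_1 = 1*28 - 0 = 28, d_1 = (785 - 28^2)/1 = 1/1 = 1, a_1 = floor((28 + 28)/1) = 56.
  m_2 = 1*56 - 28 = 28, d_2 = (785 - 28^2)/1 = 1/1 = 1: (m_2, d_2) = (m_1, d_1) = (28, 1), so from here the quotient a_1 repeats; the period length is 1.
So sqrt(785) = [28; (56)] with period length k = 1.
k is odd, so (p_{k-1}, q_{k-1}) only solves x^2 - 785y^2 = -1 and the fundamental solution of x^2 - 785y^2 = 1 is (p_{2k-1}, q_{2k-1}) = (p_1, q_1); compute convergents through index 1, running through the period twice.
Convergents (p_i = a_i*p_{i-1} + p_{i-2}, q_i = a_i*q_{i-1} + q_{i-2} with p_{-2}=0, p_{-1}=1, q_{-2}=1, q_{-1}=0):
  i=0: a_0=28, p_0 = 28*1 + 0 = 28, q_0 = 28*0 + 1 = 1.
  i=1: a_1=56, p_1 = 56*28 + 1 = 1569, q_1 = 56*1 + 0 = 56.
Indeed p_0^2 - 785*q_0^2 = 784 - 785 = -1, not +1.
Check: 1569^2 - 785*56^2 = 2461761 - 2461760 = 1, so (x, y) = (1569, 56) solves the equation, and by the theorem it is the least positive solution.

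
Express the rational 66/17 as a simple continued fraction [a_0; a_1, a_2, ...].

[3; 1, 7, 2]

Run the Euclidean algorithm on 66 and 17; the successive quotients are the partial quotients a_0, a_1, ... (each step inverts the fractional part left over by the previous one):
  66 = 3*17 + 15, so a_0 = 3.
  17 = 1*15 + 2, so a_1 = 1.
  15 = 7*2 + 1, so a_2 = 7.
  2 = 2*1 + 0, so a_3 = 2.
The remainder reaches 0 after 4 divisions, so the expansion has 4 partial quotients, read off in order.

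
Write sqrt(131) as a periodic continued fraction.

Write x_i = (sqrt(131) + m_i)/d_i with (m_0, d_0) = (0, 1). a_0 = floor(sqrt(131)) = 11, since 11^2 = 121 <= 131 < 144 = 12^2.
Iterate m_{i+1} = d_i*a_i - m_i, d_{i+1} = (131 - m_{i+1}^2)/d_i, a_{i+1} = floor((a_0 + m_{i+1})/d_{i+1}):
  m_1 = 1*11 - 0 = 11, d_1 = (131 - 11^2)/1 = 10/1 = 10, a_1 = floor((11 + 11)/10) = 2.
  m_2 = 10*2 - 11 = 9, d_2 = (131 - 9^2)/10 = 50/10 = 5, a_2 = floor((11 + 9)/5) = 4.
  m_3 = 5*4 - 9 = 11, d_3 = (131 - 11^2)/5 = 10/5 = 2, a_3 = floor((11 + 11)/2) = 11.
  m_4 = 2*11 - 11 = 11, d_4 = (131 - 11^2)/2 = 10/2 = 5, a_4 = floor((11 + 11)/5) = 4.
  m_5 = 5*4 - 11 = 9, d_5 = (131 - 9^2)/5 = 50/5 = 10, a_5 = floor((11 + 9)/10) = 2.
  m_6 = 10*2 - 9 = 11, d_6 = (131 - 11^2)/10 = 10/10 = 1, a_6 = floor((11 + 11)/1) = 22.
  m_7 = 1*22 - 11 = 11, d_7 = (131 - 11^2)/1 = 10/1 = 10: (m_7, d_7) = (m_1, d_1) = (11, 10), so from here the quotients repeat a_1, ..., a_6; the period length is 6.
Hence the expansion of sqrt(131) is a_0 = 11 followed by the repeating block 2, 4, 11, 4, 2, 22 (period 6).

[11; (2, 4, 11, 4, 2, 22)]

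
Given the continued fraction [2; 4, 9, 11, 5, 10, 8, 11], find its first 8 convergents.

Using the convergent recurrence p_i = a_i*p_{i-1} + p_{i-2}, q_i = a_i*q_{i-1} + q_{i-2} with p_{-2}=0, p_{-1}=1, q_{-2}=1, q_{-1}=0:
  i=0: a_0=2, p_0 = 2*1 + 0 = 2, q_0 = 2*0 + 1 = 1.
  i=1: a_1=4, p_1 = 4*2 + 1 = 9, q_1 = 4*1 + 0 = 4.
  i=2: a_2=9, p_2 = 9*9 + 2 = 83, q_2 = 9*4 + 1 = 37.
  i=3: a_3=11, p_3 = 11*83 + 9 = 922, q_3 = 11*37 + 4 = 411.
  i=4: a_4=5, p_4 = 5*922 + 83 = 4693, q_4 = 5*411 + 37 = 2092.
  i=5: a_5=10, p_5 = 10*4693 + 922 = 47852, q_5 = 10*2092 + 411 = 21331.
  i=6: a_6=8, p_6 = 8*47852 + 4693 = 387509, q_6 = 8*21331 + 2092 = 172740.
  i=7: a_7=11, p_7 = 11*387509 + 47852 = 4310451, q_7 = 11*172740 + 21331 = 1921471.

2/1, 9/4, 83/37, 922/411, 4693/2092, 47852/21331, 387509/172740, 4310451/1921471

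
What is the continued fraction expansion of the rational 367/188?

Run the Euclidean algorithm on 367 and 188; the successive quotients are the partial quotients a_0, a_1, ... (each step inverts the fractional part left over by the previous one):
  367 = 1*188 + 179, so a_0 = 1.
  188 = 1*179 + 9, so a_1 = 1.
  179 = 19*9 + 8, so a_2 = 19.
  9 = 1*8 + 1, so a_3 = 1.
  8 = 8*1 + 0, so a_4 = 8.
The remainder reaches 0 after 5 divisions, so the expansion has 5 partial quotients, read off in order.

[1; 1, 19, 1, 8]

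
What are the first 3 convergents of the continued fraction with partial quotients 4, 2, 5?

Using the convergent recurrence p_i = a_i*p_{i-1} + p_{i-2}, q_i = a_i*q_{i-1} + q_{i-2} with p_{-2}=0, p_{-1}=1, q_{-2}=1, q_{-1}=0:
  i=0: a_0=4, p_0 = 4*1 + 0 = 4, q_0 = 4*0 + 1 = 1.
  i=1: a_1=2, p_1 = 2*4 + 1 = 9, q_1 = 2*1 + 0 = 2.
  i=2: a_2=5, p_2 = 5*9 + 4 = 49, q_2 = 5*2 + 1 = 11.

4/1, 9/2, 49/11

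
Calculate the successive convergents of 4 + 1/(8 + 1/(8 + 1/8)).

4/1, 33/8, 268/65, 2177/528

Using the convergent recurrence p_i = a_i*p_{i-1} + p_{i-2}, q_i = a_i*q_{i-1} + q_{i-2} with p_{-2}=0, p_{-1}=1, q_{-2}=1, q_{-1}=0:
  i=0: a_0=4, p_0 = 4*1 + 0 = 4, q_0 = 4*0 + 1 = 1.
  i=1: a_1=8, p_1 = 8*4 + 1 = 33, q_1 = 8*1 + 0 = 8.
  i=2: a_2=8, p_2 = 8*33 + 4 = 268, q_2 = 8*8 + 1 = 65.
  i=3: a_3=8, p_3 = 8*268 + 33 = 2177, q_3 = 8*65 + 8 = 528.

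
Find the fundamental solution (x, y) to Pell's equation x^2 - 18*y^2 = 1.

(x, y) = (17, 4)

First expand sqrt(18) as a continued fraction. With x_i = (sqrt(18) + m_i)/d_i and (m_0, d_0) = (0, 1): a_0 = floor(sqrt(18)) = 4, since 4^2 = 16 <= 18 < 25 = 5^2.
Iterate m_{i+1} = d_i*a_i - m_i, d_{i+1} = (18 - m_{i+1}^2)/d_i, a_{i+1} = floor((a_0 + m_{i+1})/d_{i+1}):
  m_1 = 1*4 - 0 = 4, d_1 = (18 - 4^2)/1 = 2/1 = 2, a_1 = floor((4 + 4)/2) = 4.
  m_2 = 2*4 - 4 = 4, d_2 = (18 - 4^2)/2 = 2/2 = 1, a_2 = floor((4 + 4)/1) = 8.
  m_3 = 1*8 - 4 = 4, d_3 = (18 - 4^2)/1 = 2/1 = 2: (m_3, d_3) = (m_1, d_1) = (4, 2), so from here the quotients repeat a_1, a_2; the period length is 2.
So sqrt(18) = [4; (4, 8)] with period length k = 2.
k is even, so the fundamental solution of x^2 - 18y^2 = 1 is (p_{k-1}, q_{k-1}) = (p_1, q_1); compute convergents through index 1.
Convergents (p_i = a_i*p_{i-1} + p_{i-2}, q_i = a_i*q_{i-1} + q_{i-2} with p_{-2}=0, p_{-1}=1, q_{-2}=1, q_{-1}=0):
  i=0: a_0=4, p_0 = 4*1 + 0 = 4, q_0 = 4*0 + 1 = 1.
  i=1: a_1=4, p_1 = 4*4 + 1 = 17, q_1 = 4*1 + 0 = 4.
Check: 17^2 - 18*4^2 = 289 - 288 = 1, so (x, y) = (17, 4) solves the equation, and by the theorem it is the least positive solution.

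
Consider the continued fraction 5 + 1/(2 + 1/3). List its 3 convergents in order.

5/1, 11/2, 38/7

Using the convergent recurrence p_i = a_i*p_{i-1} + p_{i-2}, q_i = a_i*q_{i-1} + q_{i-2} with p_{-2}=0, p_{-1}=1, q_{-2}=1, q_{-1}=0:
  i=0: a_0=5, p_0 = 5*1 + 0 = 5, q_0 = 5*0 + 1 = 1.
  i=1: a_1=2, p_1 = 2*5 + 1 = 11, q_1 = 2*1 + 0 = 2.
  i=2: a_2=3, p_2 = 3*11 + 5 = 38, q_2 = 3*2 + 1 = 7.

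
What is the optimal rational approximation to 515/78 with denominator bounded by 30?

33/5

Expand x = 515/78 as a continued fraction with the Euclidean algorithm:
  515 = 6*78 + 47, so a_0 = 6.
  78 = 1*47 + 31, so a_1 = 1.
  47 = 1*31 + 16, so a_2 = 1.
  31 = 1*16 + 15, so a_3 = 1.
  16 = 1*15 + 1, so a_4 = 1.
  15 = 15*1 + 0, so a_5 = 15.
so x = [6; 1, 1, 1, 1, 15].
Convergents (p_i = a_i*p_{i-1} + p_{i-2}, q_i = a_i*q_{i-1} + q_{i-2} with p_{-2}=0, p_{-1}=1, q_{-2}=1, q_{-1}=0), until the denominator exceeds 30:
  i=0: a_0=6, p_0 = 6*1 + 0 = 6, q_0 = 6*0 + 1 = 1.
  i=1: a_1=1, p_1 = 1*6 + 1 = 7, q_1 = 1*1 + 0 = 1.
  i=2: a_2=1, p_2 = 1*7 + 6 = 13, q_2 = 1*1 + 1 = 2.
  i=3: a_3=1, p_3 = 1*13 + 7 = 20, q_3 = 1*2 + 1 = 3.
  i=4: a_4=1, p_4 = 1*20 + 13 = 33, q_4 = 1*3 + 2 = 5.
  i=5: a_5=15, p_5 = 15*33 + 20 = 515, q_5 = 15*5 + 3 = 78.
q_5 = 78 > 30, so the last convergent with denominator <= 30 is p_4/q_4 = 33/5.
The closest fraction with denominator <= 30 is either p_4/q_4 or the intermediate fraction (k*p_4 + p_3)/(k*q_4 + q_3) with the largest k >= 1 whose denominator stays <= 30; these approach x as k grows, and every other convergent or intermediate fraction in range is farther away.
Largest k: floor((30 - q_3)/q_4) = floor((30 - 3)/5) = 5.
That gives (5*33 + 20)/(5*5 + 3) = 185/28.
Compare the errors: |x - 33/5| = |515*5 - 33*78|/(78*5) = 1/390, and |x - 185/28| = |515*28 - 185*78|/(78*28) = 10/2184.
Cross-multiplying, 1*2184 = 2184 < 3900 = 10*390, so 1/390 is smaller: the convergent 33/5 is closer to x than 185/28.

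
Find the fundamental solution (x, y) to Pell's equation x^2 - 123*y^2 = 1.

(x, y) = (122, 11)

First expand sqrt(123) as a continued fraction. With x_i = (sqrt(123) + m_i)/d_i and (m_0, d_0) = (0, 1): a_0 = floor(sqrt(123)) = 11, since 11^2 = 121 <= 123 < 144 = 12^2.
Iterate m_{i+1} = d_i*a_i - m_i, d_{i+1} = (123 - m_{i+1}^2)/d_i, a_{i+1} = floor((a_0 + m_{i+1})/d_{i+1}):
  m_1 = 1*11 - 0 = 11, d_1 = (123 - 11^2)/1 = 2/1 = 2, a_1 = floor((11 + 11)/2) = 11.
  m_2 = 2*11 - 11 = 11, d_2 = (123 - 11^2)/2 = 2/2 = 1, a_2 = floor((11 + 11)/1) = 22.
  m_3 = 1*22 - 11 = 11, d_3 = (123 - 11^2)/1 = 2/1 = 2: (m_3, d_3) = (m_1, d_1) = (11, 2), so from here the quotients repeat a_1, a_2; the period length is 2.
So sqrt(123) = [11; (11, 22)] with period length k = 2.
k is even, so the fundamental solution of x^2 - 123y^2 = 1 is (p_{k-1}, q_{k-1}) = (p_1, q_1); compute convergents through index 1.
Convergents (p_i = a_i*p_{i-1} + p_{i-2}, q_i = a_i*q_{i-1} + q_{i-2} with p_{-2}=0, p_{-1}=1, q_{-2}=1, q_{-1}=0):
  i=0: a_0=11, p_0 = 11*1 + 0 = 11, q_0 = 11*0 + 1 = 1.
  i=1: a_1=11, p_1 = 11*11 + 1 = 122, q_1 = 11*1 + 0 = 11.
Check: 122^2 - 123*11^2 = 14884 - 14883 = 1, so (x, y) = (122, 11) solves the equation, and by the theorem it is the least positive solution.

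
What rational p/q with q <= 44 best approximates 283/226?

Expand x = 283/226 as a continued fraction with the Euclidean algorithm:
  283 = 1*226 + 57, so a_0 = 1.
  226 = 3*57 + 55, so a_1 = 3.
  57 = 1*55 + 2, so a_2 = 1.
  55 = 27*2 + 1, so a_3 = 27.
  2 = 2*1 + 0, so a_4 = 2.
so x = [1; 3, 1, 27, 2].
Convergents (p_i = a_i*p_{i-1} + p_{i-2}, q_i = a_i*q_{i-1} + q_{i-2} with p_{-2}=0, p_{-1}=1, q_{-2}=1, q_{-1}=0), until the denominator exceeds 44:
  i=0: a_0=1, p_0 = 1*1 + 0 = 1, q_0 = 1*0 + 1 = 1.
  i=1: a_1=3, p_1 = 3*1 + 1 = 4, q_1 = 3*1 + 0 = 3.
  i=2: a_2=1, p_2 = 1*4 + 1 = 5, q_2 = 1*3 + 1 = 4.
  i=3: a_3=27, p_3 = 27*5 + 4 = 139, q_3 = 27*4 + 3 = 111.
q_3 = 111 > 44, so the last convergent with denominator <= 44 is p_2/q_2 = 5/4.
The closest fraction with denominator <= 44 is either p_2/q_2 or the intermediate fraction (k*p_2 + p_1)/(k*q_2 + q_1) with the largest k >= 1 whose denominator stays <= 44; these approach x as k grows, and every other convergent or intermediate fraction in range is farther away.
Largest k: floor((44 - q_1)/q_2) = floor((44 - 3)/4) = 10.
That gives (10*5 + 4)/(10*4 + 3) = 54/43.
Compare the errors: |x - 5/4| = |283*4 - 5*226|/(226*4) = 2/904, and |x - 54/43| = |283*43 - 54*226|/(226*43) = 35/9718.
Cross-multiplying, 2*9718 = 19436 < 31640 = 35*904, so 2/904 is smaller: the convergent 5/4 is closer to x than 54/43.

5/4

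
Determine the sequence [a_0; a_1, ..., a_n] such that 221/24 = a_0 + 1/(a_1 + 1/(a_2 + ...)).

Run the Euclidean algorithm on 221 and 24; the successive quotients are the partial quotients a_0, a_1, ... (each step inverts the fractional part left over by the previous one):
  221 = 9*24 + 5, so a_0 = 9.
  24 = 4*5 + 4, so a_1 = 4.
  5 = 1*4 + 1, so a_2 = 1.
  4 = 4*1 + 0, so a_3 = 4.
The remainder reaches 0 after 4 divisions, so the expansion has 4 partial quotients, read off in order.

[9; 4, 1, 4]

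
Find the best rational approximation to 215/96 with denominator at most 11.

Expand x = 215/96 as a continued fraction with the Euclidean algorithm:
  215 = 2*96 + 23, so a_0 = 2.
  96 = 4*23 + 4, so a_1 = 4.
  23 = 5*4 + 3, so a_2 = 5.
  4 = 1*3 + 1, so a_3 = 1.
  3 = 3*1 + 0, so a_4 = 3.
so x = [2; 4, 5, 1, 3].
Convergents (p_i = a_i*p_{i-1} + p_{i-2}, q_i = a_i*q_{i-1} + q_{i-2} with p_{-2}=0, p_{-1}=1, q_{-2}=1, q_{-1}=0), until the denominator exceeds 11:
  i=0: a_0=2, p_0 = 2*1 + 0 = 2, q_0 = 2*0 + 1 = 1.
  i=1: a_1=4, p_1 = 4*2 + 1 = 9, q_1 = 4*1 + 0 = 4.
  i=2: a_2=5, p_2 = 5*9 + 2 = 47, q_2 = 5*4 + 1 = 21.
q_2 = 21 > 11, so the last convergent with denominator <= 11 is p_1/q_1 = 9/4.
The closest fraction with denominator <= 11 is either p_1/q_1 or the intermediate fraction (k*p_1 + p_0)/(k*q_1 + q_0) with the largest k >= 1 whose denominator stays <= 11; these approach x as k grows, and every other convergent or intermediate fraction in range is farther away.
Largest k: floor((11 - q_0)/q_1) = floor((11 - 1)/4) = 2.
That gives (2*9 + 2)/(2*4 + 1) = 20/9.
Compare the errors: |x - 9/4| = |215*4 - 9*96|/(96*4) = 4/384, and |x - 20/9| = |215*9 - 20*96|/(96*9) = 15/864.
Cross-multiplying, 4*864 = 3456 < 5760 = 15*384, so 4/384 is smaller: the convergent 9/4 is closer to x than 20/9.

9/4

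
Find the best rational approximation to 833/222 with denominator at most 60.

Expand x = 833/222 as a continued fraction with the Euclidean algorithm:
  833 = 3*222 + 167, so a_0 = 3.
  222 = 1*167 + 55, so a_1 = 1.
  167 = 3*55 + 2, so a_2 = 3.
  55 = 27*2 + 1, so a_3 = 27.
  2 = 2*1 + 0, so a_4 = 2.
so x = [3; 1, 3, 27, 2].
Convergents (p_i = a_i*p_{i-1} + p_{i-2}, q_i = a_i*q_{i-1} + q_{i-2} with p_{-2}=0, p_{-1}=1, q_{-2}=1, q_{-1}=0), until the denominator exceeds 60:
  i=0: a_0=3, p_0 = 3*1 + 0 = 3, q_0 = 3*0 + 1 = 1.
  i=1: a_1=1, p_1 = 1*3 + 1 = 4, q_1 = 1*1 + 0 = 1.
  i=2: a_2=3, p_2 = 3*4 + 3 = 15, q_2 = 3*1 + 1 = 4.
  i=3: a_3=27, p_3 = 27*15 + 4 = 409, q_3 = 27*4 + 1 = 109.
q_3 = 109 > 60, so the last convergent with denominator <= 60 is p_2/q_2 = 15/4.
The closest fraction with denominator <= 60 is either p_2/q_2 or the intermediate fraction (k*p_2 + p_1)/(k*q_2 + q_1) with the largest k >= 1 whose denominator stays <= 60; these approach x as k grows, and every other convergent or intermediate fraction in range is farther away.
Largest k: floor((60 - q_1)/q_2) = floor((60 - 1)/4) = 14.
That gives (14*15 + 4)/(14*4 + 1) = 214/57.
Compare the errors: |x - 15/4| = |833*4 - 15*222|/(222*4) = 2/888, and |x - 214/57| = |833*57 - 214*222|/(222*57) = 27/12654.
Cross-multiplying, 27*888 = 23976 < 25308 = 2*12654, so 27/12654 is smaller: the intermediate fraction 214/57 is closer to x than 15/4.

214/57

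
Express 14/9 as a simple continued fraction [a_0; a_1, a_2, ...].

Run the Euclidean algorithm on 14 and 9; the successive quotients are the partial quotients a_0, a_1, ... (each step inverts the fractional part left over by the previous one):
  14 = 1*9 + 5, so a_0 = 1.
  9 = 1*5 + 4, so a_1 = 1.
  5 = 1*4 + 1, so a_2 = 1.
  4 = 4*1 + 0, so a_3 = 4.
The remainder reaches 0 after 4 divisions, so the expansion has 4 partial quotients, read off in order.

[1; 1, 1, 4]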